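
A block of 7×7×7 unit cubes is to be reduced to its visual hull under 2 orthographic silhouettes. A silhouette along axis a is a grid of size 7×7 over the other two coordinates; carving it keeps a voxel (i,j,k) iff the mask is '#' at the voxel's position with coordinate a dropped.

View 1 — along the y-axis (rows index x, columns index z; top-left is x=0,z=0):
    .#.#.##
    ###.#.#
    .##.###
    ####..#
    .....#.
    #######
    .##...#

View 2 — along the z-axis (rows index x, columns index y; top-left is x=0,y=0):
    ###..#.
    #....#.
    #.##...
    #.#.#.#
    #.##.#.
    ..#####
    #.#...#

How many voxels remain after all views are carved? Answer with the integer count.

109 voxels

before carving: 343 voxels (7×7×7)
  1. axis=1 (XZ plane), |mask|=30  ⇒  voxels=210
  2. axis=2 (XY plane), |mask|=25  ⇒  voxels=109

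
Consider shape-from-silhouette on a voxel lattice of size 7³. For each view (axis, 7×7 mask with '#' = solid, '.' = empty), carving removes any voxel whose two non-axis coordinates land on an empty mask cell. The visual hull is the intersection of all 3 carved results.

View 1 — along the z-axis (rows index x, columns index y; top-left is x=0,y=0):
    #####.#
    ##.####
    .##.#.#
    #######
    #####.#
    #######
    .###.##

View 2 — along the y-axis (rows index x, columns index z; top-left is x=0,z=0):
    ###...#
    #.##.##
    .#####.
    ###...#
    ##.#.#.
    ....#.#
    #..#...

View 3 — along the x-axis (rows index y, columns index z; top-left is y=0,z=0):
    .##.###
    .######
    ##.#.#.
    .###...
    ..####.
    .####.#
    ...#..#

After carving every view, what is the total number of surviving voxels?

start: 7×7×7 = 343 voxels
carve view 1 (along z, XY-mask fill 41/49): 287 voxels remain
carve view 2 (along y, XZ-mask fill 26/49): 150 voxels remain
carve view 3 (along x, YZ-mask fill 29/49): 85 voxels remain

voxel count = 85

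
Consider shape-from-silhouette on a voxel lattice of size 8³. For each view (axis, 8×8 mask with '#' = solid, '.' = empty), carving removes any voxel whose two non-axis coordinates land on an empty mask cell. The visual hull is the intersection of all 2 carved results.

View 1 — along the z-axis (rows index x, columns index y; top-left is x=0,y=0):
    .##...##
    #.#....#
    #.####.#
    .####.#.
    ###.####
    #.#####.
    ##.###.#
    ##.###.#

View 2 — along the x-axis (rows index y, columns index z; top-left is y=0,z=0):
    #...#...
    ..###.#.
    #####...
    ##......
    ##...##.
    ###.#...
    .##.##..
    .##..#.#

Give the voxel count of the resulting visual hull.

|visual hull| = 156

initial block: 8^3 = 512
V1 z: intersect with XY mask (43 set) -- 344 left
V2 x: intersect with YZ mask (29 set) -- 156 left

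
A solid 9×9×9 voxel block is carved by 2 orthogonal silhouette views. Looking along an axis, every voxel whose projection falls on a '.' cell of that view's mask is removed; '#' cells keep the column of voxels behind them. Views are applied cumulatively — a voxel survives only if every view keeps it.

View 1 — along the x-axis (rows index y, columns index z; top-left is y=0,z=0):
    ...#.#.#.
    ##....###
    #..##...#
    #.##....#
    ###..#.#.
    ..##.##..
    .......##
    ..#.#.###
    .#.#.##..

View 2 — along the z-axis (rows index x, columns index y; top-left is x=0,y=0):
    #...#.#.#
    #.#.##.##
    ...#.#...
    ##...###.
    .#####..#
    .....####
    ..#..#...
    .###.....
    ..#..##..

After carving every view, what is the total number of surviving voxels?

before carving: 729 voxels (9×9×9)
after view 1 [x-axis, 36 of 81 cells solid] → remaining = 324
after view 2 [z-axis, 35 of 81 cells solid] → remaining = 138

138 voxels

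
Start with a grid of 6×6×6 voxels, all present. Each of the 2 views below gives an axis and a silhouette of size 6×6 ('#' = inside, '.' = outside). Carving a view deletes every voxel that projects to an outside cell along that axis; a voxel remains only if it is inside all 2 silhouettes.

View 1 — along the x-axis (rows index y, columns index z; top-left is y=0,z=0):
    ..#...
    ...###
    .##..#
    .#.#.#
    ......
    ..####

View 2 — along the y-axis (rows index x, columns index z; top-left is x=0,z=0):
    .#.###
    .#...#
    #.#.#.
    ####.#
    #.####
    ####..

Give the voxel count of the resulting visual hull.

full grid |V| = 216
step 1: project along x, AND mask (14/36) → |grid| = 84
step 2: project along y, AND mask (23/36) → |grid| = 54

|visual hull| = 54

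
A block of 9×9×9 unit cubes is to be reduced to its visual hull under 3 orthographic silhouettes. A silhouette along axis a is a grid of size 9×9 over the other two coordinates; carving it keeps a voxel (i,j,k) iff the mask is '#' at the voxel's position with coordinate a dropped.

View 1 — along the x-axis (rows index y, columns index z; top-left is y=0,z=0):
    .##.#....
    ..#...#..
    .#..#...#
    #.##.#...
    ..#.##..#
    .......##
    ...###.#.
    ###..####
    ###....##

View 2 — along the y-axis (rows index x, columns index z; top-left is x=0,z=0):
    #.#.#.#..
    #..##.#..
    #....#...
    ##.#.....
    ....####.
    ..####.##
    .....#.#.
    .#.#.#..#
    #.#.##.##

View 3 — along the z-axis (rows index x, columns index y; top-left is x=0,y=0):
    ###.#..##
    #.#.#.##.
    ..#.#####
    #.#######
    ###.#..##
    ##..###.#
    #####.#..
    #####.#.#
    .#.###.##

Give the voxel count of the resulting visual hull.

remaining voxels: 92

start: 9×9×9 = 729 voxels
step 1: project along x, AND mask (34/81) → |grid| = 306
step 2: project along y, AND mask (35/81) → |grid| = 130
step 3: project along z, AND mask (56/81) → |grid| = 92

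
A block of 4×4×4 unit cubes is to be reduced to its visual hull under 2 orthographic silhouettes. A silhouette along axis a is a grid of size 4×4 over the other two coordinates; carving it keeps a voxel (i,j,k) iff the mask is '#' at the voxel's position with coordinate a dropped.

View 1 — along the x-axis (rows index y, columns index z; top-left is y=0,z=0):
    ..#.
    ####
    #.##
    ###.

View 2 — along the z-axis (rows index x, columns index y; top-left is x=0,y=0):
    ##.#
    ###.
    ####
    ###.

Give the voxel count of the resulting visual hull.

start: 4×4×4 = 64 voxels
  1. axis=0 (YZ plane), |mask|=11  ⇒  voxels=44
  2. axis=2 (XY plane), |mask|=13  ⇒  voxels=35

voxel count = 35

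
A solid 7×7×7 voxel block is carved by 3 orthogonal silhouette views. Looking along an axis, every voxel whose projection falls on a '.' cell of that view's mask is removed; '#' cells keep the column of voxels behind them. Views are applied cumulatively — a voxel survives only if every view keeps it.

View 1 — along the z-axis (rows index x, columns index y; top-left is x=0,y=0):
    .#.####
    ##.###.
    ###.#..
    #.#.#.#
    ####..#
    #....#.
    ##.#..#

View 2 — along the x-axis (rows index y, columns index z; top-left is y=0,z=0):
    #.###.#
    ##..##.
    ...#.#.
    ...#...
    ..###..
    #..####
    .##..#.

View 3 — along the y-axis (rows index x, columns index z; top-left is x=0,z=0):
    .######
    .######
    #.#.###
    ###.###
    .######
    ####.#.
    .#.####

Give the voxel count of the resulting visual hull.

start: 7×7×7 = 343 voxels
[1] z-view keeps 29 columns → grid now 203
[2] x-view keeps 23 columns → grid now 99
[3] y-view keeps 39 columns → grid now 77

remaining voxels: 77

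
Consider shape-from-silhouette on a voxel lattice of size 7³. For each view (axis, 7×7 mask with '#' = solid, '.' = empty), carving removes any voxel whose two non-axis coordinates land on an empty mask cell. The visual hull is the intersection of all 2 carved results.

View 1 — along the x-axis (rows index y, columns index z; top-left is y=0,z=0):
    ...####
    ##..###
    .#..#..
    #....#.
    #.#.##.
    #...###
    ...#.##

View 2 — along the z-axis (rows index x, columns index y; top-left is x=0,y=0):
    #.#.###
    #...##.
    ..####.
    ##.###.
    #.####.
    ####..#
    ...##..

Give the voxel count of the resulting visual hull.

98 voxels

full grid |V| = 343
V1 x: intersect with YZ mask (24 set) -- 168 left
V2 z: intersect with XY mask (29 set) -- 98 left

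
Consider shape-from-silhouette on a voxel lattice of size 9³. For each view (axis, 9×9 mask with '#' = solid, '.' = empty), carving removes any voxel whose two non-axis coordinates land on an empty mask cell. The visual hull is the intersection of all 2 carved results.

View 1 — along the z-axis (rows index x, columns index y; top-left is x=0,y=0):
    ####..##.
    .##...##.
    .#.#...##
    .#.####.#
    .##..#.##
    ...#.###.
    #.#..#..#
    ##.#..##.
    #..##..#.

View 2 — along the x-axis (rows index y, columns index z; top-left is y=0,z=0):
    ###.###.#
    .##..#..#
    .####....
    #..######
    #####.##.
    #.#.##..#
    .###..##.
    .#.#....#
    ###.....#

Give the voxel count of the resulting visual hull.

remaining voxels: 206

full grid |V| = 729
step 1: project along z, AND mask (42/81) → |grid| = 378
step 2: project along x, AND mask (46/81) → |grid| = 206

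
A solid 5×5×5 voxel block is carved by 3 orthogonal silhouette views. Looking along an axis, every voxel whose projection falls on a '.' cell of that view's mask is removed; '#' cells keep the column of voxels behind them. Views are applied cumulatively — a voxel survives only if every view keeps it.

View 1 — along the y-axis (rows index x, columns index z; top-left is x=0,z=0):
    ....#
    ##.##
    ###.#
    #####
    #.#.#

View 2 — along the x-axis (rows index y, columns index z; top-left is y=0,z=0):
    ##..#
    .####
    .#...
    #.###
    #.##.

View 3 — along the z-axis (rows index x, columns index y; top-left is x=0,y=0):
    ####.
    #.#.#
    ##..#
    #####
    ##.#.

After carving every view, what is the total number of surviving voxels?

|visual hull| = 39

initial block: 5^3 = 125
after view 1 [y-axis, 17 of 25 cells solid] → remaining = 85
after view 2 [x-axis, 15 of 25 cells solid] → remaining = 51
after view 3 [z-axis, 18 of 25 cells solid] → remaining = 39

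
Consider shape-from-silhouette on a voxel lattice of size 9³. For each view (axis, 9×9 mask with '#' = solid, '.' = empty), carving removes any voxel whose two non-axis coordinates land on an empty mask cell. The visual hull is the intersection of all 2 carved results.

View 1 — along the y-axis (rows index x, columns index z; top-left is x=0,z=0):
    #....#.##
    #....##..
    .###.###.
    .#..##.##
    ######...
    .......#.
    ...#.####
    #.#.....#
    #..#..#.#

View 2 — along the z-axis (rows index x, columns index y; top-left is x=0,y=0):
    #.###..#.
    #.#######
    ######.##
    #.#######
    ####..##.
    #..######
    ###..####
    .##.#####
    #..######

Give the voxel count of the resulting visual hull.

voxel count = 259

initial block: 9^3 = 729
[1] y-view keeps 37 columns → grid now 333
[2] z-view keeps 63 columns → grid now 259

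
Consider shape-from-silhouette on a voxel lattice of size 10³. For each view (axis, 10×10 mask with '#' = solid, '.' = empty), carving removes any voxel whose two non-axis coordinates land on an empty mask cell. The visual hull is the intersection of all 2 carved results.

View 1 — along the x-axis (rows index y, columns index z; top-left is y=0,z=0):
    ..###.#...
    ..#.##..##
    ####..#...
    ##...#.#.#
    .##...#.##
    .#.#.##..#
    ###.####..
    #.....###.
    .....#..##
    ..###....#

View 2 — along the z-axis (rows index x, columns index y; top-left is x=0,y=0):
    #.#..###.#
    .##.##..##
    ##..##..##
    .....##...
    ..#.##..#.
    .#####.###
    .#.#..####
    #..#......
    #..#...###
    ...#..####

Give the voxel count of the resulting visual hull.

|visual hull| = 228

initial block: 10^3 = 1000
V1 x: intersect with YZ mask (47 set) -- 470 left
V2 z: intersect with XY mask (50 set) -- 228 left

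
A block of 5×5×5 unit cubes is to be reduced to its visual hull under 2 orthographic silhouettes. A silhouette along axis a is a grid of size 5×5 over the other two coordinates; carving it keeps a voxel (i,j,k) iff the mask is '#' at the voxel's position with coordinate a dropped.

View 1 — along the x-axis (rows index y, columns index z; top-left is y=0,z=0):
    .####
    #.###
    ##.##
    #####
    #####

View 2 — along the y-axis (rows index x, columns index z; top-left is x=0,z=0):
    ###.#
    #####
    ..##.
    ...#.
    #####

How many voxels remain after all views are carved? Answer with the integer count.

initial block: 5^3 = 125
step 1: project along x, AND mask (22/25) → |grid| = 110
step 2: project along y, AND mask (17/25) → |grid| = 75

|visual hull| = 75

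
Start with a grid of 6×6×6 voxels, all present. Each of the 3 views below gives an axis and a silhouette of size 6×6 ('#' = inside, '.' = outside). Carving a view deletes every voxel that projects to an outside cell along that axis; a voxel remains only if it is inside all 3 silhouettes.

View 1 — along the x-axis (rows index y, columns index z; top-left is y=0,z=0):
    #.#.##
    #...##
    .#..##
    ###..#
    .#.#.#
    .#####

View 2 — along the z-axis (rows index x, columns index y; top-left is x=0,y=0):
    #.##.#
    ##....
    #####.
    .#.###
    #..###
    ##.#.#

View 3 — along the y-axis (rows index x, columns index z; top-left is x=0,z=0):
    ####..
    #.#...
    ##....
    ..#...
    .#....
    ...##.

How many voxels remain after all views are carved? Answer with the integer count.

full grid |V| = 216
step 1: project along x, AND mask (22/36) → |grid| = 132
step 2: project along z, AND mask (23/36) → |grid| = 87
step 3: project along y, AND mask (12/36) → |grid| = 27

|visual hull| = 27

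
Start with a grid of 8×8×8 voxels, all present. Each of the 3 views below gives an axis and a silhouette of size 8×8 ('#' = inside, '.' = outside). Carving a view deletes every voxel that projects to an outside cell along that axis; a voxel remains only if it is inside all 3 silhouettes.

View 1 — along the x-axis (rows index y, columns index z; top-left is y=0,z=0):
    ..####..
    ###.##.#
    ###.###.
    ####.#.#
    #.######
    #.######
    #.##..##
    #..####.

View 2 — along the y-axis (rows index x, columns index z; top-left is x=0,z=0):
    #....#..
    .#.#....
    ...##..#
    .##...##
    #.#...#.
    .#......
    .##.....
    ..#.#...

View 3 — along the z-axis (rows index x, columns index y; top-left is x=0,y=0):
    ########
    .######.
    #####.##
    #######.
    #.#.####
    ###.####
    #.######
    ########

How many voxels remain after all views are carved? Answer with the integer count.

full grid |V| = 512
carve view 1 (along x, YZ-mask fill 46/64): 368 voxels remain
carve view 2 (along y, XZ-mask fill 19/64): 105 voxels remain
carve view 3 (along z, XY-mask fill 56/64): 92 voxels remain

remaining voxels: 92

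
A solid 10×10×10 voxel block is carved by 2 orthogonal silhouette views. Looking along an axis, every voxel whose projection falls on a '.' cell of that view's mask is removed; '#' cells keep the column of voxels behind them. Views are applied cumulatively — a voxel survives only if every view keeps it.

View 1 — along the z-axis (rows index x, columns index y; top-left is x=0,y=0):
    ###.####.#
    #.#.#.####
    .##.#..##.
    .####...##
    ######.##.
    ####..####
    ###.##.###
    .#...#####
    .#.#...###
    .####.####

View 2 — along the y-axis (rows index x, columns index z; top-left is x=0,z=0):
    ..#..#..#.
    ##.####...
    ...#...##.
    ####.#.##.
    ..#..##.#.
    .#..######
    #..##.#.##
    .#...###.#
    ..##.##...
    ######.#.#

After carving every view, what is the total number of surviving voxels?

voxel count = 373

before carving: 1000 voxels (10×10×10)
after view 1 [z-axis, 69 of 100 cells solid] → remaining = 690
after view 2 [y-axis, 53 of 100 cells solid] → remaining = 373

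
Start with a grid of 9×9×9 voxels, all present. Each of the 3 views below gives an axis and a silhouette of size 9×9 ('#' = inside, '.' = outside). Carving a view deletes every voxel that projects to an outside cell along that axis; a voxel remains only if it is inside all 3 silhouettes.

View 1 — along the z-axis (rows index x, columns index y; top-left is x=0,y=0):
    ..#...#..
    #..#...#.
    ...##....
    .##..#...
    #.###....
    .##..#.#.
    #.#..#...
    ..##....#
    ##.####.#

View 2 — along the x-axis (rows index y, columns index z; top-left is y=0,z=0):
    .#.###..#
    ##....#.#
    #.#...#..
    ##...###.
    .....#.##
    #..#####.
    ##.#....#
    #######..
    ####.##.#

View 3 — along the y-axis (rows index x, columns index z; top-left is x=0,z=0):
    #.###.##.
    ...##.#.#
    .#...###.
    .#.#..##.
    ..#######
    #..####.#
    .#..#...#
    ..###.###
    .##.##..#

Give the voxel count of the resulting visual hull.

81 voxels

initial block: 9^3 = 729
carve view 1 (along z, XY-mask fill 31/81): 279 voxels remain
carve view 2 (along x, YZ-mask fill 44/81): 144 voxels remain
carve view 3 (along y, XZ-mask fill 45/81): 81 voxels remain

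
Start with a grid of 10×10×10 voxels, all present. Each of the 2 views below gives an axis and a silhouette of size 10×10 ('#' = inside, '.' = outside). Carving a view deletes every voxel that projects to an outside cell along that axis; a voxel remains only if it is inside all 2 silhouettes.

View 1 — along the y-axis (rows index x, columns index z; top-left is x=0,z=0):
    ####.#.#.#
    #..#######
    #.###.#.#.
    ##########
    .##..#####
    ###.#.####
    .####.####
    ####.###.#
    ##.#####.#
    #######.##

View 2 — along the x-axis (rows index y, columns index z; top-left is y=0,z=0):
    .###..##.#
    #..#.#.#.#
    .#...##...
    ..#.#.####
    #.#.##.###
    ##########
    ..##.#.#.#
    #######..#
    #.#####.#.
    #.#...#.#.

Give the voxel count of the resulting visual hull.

remaining voxels: 485

initial block: 10^3 = 1000
carve view 1 (along y, XZ-mask fill 79/100): 790 voxels remain
carve view 2 (along x, YZ-mask fill 61/100): 485 voxels remain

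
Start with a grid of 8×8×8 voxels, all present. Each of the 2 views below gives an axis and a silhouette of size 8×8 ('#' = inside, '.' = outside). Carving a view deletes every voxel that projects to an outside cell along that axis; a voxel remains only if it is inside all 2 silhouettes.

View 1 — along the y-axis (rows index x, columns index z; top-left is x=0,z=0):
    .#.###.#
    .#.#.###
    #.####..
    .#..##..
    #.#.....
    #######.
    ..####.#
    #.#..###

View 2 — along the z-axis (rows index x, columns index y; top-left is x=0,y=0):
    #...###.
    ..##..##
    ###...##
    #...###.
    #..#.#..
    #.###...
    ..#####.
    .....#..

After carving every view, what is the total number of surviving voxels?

initial block: 8^3 = 512
after view 1 [y-axis, 37 of 64 cells solid] → remaining = 296
after view 2 [z-axis, 30 of 64 cells solid] → remaining = 141

voxel count = 141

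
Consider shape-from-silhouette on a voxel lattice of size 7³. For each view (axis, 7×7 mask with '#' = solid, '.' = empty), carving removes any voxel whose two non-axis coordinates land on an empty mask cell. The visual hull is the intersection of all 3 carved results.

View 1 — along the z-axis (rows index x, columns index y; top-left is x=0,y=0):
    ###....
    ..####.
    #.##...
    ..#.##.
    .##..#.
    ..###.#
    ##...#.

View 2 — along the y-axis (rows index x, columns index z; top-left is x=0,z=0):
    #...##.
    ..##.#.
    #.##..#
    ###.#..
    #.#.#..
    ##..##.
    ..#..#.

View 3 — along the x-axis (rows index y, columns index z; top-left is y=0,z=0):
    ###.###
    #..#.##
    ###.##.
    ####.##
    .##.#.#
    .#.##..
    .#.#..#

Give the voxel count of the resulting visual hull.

remaining voxels: 51

initial block: 7^3 = 343
carve view 1 (along z, XY-mask fill 23/49): 161 voxels remain
carve view 2 (along y, XZ-mask fill 23/49): 76 voxels remain
carve view 3 (along x, YZ-mask fill 31/49): 51 voxels remain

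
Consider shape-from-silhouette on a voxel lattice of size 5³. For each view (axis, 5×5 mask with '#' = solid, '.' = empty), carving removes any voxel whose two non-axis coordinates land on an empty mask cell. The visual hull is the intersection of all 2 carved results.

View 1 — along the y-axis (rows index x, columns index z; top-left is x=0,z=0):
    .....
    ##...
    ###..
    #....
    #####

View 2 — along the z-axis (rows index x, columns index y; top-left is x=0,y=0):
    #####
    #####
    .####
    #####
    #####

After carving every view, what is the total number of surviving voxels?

remaining voxels: 52

full grid |V| = 125
V1 y: intersect with XZ mask (11 set) -- 55 left
V2 z: intersect with XY mask (24 set) -- 52 left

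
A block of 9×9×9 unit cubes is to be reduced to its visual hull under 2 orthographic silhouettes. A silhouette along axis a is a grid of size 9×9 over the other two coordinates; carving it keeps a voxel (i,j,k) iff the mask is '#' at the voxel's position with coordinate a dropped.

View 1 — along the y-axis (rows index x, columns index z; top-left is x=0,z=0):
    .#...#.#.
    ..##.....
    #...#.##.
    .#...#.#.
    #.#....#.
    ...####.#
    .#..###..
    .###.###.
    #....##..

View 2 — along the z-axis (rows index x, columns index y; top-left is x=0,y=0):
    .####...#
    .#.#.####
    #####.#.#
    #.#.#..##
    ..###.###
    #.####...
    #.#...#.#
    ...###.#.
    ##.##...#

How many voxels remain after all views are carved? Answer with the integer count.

start: 9×9×9 = 729 voxels
V1 y: intersect with XZ mask (33 set) -- 297 left
V2 z: intersect with XY mask (47 set) -- 168 left

168 voxels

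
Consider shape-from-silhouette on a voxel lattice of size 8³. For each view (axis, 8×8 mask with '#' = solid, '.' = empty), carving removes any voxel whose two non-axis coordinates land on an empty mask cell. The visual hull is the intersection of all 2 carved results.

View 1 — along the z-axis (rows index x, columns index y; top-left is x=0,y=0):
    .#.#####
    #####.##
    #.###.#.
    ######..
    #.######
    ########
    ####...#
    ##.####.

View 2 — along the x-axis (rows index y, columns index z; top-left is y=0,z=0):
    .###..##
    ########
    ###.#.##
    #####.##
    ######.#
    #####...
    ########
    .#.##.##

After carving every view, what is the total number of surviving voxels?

remaining voxels: 322

full grid |V| = 512
after view 1 [z-axis, 50 of 64 cells solid] → remaining = 400
after view 2 [x-axis, 51 of 64 cells solid] → remaining = 322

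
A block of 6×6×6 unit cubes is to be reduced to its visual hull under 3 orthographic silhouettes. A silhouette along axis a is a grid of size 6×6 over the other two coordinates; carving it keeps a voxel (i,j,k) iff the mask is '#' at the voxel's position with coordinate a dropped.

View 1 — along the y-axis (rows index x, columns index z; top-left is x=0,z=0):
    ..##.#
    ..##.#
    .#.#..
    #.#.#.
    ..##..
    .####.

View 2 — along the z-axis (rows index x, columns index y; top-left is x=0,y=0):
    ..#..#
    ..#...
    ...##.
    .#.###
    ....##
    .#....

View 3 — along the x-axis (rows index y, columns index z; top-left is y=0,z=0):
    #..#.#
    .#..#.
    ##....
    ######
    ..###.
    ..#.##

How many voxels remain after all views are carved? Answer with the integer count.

full grid |V| = 216
after view 1 [y-axis, 17 of 36 cells solid] → remaining = 102
after view 2 [z-axis, 12 of 36 cells solid] → remaining = 33
after view 3 [x-axis, 19 of 36 cells solid] → remaining = 18

|visual hull| = 18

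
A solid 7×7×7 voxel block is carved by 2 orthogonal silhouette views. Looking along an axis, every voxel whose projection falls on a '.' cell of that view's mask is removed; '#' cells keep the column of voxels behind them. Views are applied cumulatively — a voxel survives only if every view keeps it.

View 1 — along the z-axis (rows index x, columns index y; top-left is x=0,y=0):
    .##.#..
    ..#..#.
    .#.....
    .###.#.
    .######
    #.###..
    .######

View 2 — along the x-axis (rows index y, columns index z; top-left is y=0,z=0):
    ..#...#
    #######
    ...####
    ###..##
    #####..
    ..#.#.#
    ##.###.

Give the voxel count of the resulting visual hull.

initial block: 7^3 = 343
  1. axis=2 (XY plane), |mask|=26  ⇒  voxels=182
  2. axis=0 (YZ plane), |mask|=31  ⇒  voxels=123

|visual hull| = 123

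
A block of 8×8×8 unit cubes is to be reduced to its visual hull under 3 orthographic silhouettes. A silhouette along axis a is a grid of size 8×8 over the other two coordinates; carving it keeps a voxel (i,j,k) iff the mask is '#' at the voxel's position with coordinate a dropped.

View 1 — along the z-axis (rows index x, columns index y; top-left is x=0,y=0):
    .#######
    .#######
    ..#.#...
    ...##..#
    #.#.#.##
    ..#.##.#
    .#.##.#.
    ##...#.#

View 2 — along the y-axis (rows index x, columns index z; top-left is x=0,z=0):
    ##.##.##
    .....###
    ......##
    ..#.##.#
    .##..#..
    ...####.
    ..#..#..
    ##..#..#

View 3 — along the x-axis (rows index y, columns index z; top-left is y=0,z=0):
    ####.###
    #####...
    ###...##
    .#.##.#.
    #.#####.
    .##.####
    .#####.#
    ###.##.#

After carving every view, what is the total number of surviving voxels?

92 voxels

start: 8×8×8 = 512 voxels
carve view 1 (along z, XY-mask fill 36/64): 288 voxels remain
carve view 2 (along y, XZ-mask fill 28/64): 134 voxels remain
carve view 3 (along x, YZ-mask fill 45/64): 92 voxels remain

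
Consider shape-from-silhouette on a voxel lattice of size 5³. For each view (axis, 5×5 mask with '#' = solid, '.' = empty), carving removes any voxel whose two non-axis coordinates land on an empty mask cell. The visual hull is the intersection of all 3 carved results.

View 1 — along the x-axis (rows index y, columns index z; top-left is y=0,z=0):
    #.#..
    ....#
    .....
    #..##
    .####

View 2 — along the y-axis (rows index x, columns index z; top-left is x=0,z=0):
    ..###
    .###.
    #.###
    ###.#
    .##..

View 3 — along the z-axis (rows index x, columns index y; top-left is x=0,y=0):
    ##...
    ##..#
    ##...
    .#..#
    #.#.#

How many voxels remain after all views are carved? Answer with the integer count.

|visual hull| = 16

before carving: 125 voxels (5×5×5)
carve view 1 (along x, YZ-mask fill 10/25): 50 voxels remain
carve view 2 (along y, XZ-mask fill 16/25): 32 voxels remain
carve view 3 (along z, XY-mask fill 12/25): 16 voxels remain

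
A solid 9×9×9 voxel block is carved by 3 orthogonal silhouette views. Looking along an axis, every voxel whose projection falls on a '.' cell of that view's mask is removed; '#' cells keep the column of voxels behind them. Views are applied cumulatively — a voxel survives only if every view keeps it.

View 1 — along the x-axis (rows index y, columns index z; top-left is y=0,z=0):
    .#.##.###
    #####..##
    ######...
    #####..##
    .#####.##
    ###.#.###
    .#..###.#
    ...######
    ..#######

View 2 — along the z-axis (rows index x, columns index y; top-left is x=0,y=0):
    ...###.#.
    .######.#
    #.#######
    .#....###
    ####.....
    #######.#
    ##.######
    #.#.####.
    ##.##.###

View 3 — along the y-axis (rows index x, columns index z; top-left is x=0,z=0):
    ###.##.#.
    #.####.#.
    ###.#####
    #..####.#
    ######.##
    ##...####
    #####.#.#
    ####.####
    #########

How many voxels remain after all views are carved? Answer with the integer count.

remaining voxels: 286

start: 9×9×9 = 729 voxels
step 1: project along x, AND mask (58/81) → |grid| = 522
step 2: project along z, AND mask (56/81) → |grid| = 361
step 3: project along y, AND mask (64/81) → |grid| = 286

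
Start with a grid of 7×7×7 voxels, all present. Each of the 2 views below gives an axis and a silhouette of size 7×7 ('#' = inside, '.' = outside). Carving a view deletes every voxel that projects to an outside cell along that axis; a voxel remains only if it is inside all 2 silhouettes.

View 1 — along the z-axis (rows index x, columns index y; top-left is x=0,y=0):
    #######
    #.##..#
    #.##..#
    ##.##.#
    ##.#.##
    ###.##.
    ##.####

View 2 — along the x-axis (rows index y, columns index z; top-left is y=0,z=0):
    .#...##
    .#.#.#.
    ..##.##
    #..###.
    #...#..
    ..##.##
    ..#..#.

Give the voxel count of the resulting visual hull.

112 voxels

full grid |V| = 343
after view 1 [z-axis, 36 of 49 cells solid] → remaining = 252
after view 2 [x-axis, 22 of 49 cells solid] → remaining = 112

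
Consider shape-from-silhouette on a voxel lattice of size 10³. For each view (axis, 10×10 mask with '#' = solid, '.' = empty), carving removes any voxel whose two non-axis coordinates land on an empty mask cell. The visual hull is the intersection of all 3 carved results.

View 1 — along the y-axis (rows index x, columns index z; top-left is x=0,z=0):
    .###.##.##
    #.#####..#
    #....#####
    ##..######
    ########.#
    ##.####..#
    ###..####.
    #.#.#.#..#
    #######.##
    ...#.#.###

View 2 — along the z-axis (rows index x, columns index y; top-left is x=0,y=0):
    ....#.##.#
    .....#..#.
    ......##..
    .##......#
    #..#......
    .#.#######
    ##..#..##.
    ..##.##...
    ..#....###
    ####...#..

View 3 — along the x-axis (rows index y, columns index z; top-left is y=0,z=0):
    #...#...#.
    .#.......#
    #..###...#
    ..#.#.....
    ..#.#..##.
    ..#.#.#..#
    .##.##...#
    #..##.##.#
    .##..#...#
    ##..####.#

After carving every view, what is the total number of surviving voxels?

before carving: 1000 voxels (10×10×10)
carve view 1 (along y, XZ-mask fill 70/100): 700 voxels remain
carve view 2 (along z, XY-mask fill 39/100): 268 voxels remain
carve view 3 (along x, YZ-mask fill 42/100): 120 voxels remain

voxel count = 120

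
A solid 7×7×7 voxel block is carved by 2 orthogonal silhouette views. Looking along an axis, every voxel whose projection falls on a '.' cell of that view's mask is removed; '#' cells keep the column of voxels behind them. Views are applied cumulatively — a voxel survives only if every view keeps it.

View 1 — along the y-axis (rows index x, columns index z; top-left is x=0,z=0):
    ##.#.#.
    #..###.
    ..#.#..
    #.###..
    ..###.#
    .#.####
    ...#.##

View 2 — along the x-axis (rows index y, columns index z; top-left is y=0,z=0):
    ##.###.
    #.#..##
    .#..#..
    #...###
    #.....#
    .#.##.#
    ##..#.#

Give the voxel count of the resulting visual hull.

voxel count = 90

initial block: 7^3 = 343
[1] y-view keeps 26 columns → grid now 182
[2] x-view keeps 25 columns → grid now 90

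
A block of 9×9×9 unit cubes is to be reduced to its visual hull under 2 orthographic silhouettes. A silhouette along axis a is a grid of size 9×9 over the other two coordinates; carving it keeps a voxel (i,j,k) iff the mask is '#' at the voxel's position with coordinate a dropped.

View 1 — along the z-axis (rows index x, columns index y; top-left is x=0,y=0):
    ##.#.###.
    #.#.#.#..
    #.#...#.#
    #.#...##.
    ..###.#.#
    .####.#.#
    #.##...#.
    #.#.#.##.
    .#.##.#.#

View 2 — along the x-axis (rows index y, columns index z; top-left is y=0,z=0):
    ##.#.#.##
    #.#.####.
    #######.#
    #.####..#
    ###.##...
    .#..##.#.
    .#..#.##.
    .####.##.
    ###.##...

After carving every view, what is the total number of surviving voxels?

initial block: 9^3 = 729
  1. axis=2 (XY plane), |mask|=43  ⇒  voxels=387
  2. axis=0 (YZ plane), |mask|=50  ⇒  voxels=245

remaining voxels: 245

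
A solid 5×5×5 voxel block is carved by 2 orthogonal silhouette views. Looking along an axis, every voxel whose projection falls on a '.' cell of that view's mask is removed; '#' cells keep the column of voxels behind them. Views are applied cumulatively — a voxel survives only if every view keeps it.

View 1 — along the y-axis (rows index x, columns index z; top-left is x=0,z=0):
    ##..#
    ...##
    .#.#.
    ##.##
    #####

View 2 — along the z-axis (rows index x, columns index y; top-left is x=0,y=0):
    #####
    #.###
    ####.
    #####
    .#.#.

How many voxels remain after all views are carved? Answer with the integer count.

|visual hull| = 61

before carving: 125 voxels (5×5×5)
  1. axis=1 (XZ plane), |mask|=16  ⇒  voxels=80
  2. axis=2 (XY plane), |mask|=20  ⇒  voxels=61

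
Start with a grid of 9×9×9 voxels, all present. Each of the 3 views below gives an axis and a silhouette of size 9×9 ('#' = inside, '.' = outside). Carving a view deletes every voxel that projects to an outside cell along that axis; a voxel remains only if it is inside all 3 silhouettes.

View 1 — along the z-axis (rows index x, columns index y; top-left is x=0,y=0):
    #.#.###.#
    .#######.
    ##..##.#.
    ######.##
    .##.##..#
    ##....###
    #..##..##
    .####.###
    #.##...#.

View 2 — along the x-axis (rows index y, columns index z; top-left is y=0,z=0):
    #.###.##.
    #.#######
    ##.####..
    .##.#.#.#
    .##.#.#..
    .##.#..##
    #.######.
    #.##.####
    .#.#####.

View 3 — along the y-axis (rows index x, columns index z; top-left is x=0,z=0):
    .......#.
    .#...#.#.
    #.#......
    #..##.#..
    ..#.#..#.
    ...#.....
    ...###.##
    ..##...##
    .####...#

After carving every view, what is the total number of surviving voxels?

107 voxels

start: 9×9×9 = 729 voxels
step 1: project along z, AND mask (52/81) → |grid| = 468
step 2: project along x, AND mask (54/81) → |grid| = 311
step 3: project along y, AND mask (28/81) → |grid| = 107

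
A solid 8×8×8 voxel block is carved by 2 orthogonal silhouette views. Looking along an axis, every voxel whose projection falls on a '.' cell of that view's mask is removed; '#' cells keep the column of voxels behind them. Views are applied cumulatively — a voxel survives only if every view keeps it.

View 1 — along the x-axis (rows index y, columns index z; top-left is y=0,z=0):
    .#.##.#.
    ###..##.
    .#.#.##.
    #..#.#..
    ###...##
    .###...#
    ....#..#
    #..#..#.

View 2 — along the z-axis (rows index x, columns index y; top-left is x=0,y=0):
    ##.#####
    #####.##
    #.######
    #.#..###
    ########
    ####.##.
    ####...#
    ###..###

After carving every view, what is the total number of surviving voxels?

187 voxels

full grid |V| = 512
  1. axis=0 (YZ plane), |mask|=30  ⇒  voxels=240
  2. axis=2 (XY plane), |mask|=51  ⇒  voxels=187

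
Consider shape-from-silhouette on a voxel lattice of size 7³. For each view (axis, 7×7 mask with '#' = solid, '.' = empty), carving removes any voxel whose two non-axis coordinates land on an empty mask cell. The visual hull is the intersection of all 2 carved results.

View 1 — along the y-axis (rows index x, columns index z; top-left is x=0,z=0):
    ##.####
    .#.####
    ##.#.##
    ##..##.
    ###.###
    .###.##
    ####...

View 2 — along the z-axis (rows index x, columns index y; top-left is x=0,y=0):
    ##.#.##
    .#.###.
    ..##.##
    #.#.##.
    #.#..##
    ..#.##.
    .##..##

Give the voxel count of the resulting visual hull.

start: 7×7×7 = 343 voxels
[1] y-view keeps 35 columns → grid now 245
[2] z-view keeps 28 columns → grid now 141

remaining voxels: 141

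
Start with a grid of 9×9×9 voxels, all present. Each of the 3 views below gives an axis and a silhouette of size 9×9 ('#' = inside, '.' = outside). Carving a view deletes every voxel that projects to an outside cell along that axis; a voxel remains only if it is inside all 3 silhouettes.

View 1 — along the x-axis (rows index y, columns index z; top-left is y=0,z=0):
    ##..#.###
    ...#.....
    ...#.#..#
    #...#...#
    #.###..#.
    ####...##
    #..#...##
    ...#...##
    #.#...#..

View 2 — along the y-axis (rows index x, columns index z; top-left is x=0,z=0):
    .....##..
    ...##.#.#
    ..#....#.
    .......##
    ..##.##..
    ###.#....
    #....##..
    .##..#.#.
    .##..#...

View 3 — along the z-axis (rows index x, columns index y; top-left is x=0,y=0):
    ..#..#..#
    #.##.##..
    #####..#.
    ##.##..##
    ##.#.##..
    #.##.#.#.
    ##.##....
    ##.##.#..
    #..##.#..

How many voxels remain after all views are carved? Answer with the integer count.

voxel count = 47

start: 9×9×9 = 729 voxels
step 1: project along x, AND mask (34/81) → |grid| = 306
step 2: project along y, AND mask (28/81) → |grid| = 91
step 3: project along z, AND mask (43/81) → |grid| = 47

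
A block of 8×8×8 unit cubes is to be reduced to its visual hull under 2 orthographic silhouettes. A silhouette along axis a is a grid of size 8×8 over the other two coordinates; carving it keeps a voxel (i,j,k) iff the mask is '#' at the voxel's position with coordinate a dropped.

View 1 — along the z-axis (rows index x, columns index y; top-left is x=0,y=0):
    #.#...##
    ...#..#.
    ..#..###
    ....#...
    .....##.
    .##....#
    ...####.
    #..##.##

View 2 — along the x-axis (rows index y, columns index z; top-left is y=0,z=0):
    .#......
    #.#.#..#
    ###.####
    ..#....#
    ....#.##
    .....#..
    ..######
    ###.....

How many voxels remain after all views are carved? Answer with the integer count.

initial block: 8^3 = 512
[1] z-view keeps 25 columns → grid now 200
[2] x-view keeps 27 columns → grid now 93

93 voxels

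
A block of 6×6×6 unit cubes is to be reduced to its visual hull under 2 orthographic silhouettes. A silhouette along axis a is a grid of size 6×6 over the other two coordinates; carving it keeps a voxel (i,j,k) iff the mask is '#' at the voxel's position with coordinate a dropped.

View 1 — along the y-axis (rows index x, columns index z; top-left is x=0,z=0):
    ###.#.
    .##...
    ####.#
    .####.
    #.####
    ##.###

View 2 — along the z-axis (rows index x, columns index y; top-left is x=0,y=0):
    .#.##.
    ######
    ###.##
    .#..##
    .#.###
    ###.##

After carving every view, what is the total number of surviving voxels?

initial block: 6^3 = 216
V1 y: intersect with XZ mask (25 set) -- 150 left
V2 z: intersect with XY mask (26 set) -- 106 left

remaining voxels: 106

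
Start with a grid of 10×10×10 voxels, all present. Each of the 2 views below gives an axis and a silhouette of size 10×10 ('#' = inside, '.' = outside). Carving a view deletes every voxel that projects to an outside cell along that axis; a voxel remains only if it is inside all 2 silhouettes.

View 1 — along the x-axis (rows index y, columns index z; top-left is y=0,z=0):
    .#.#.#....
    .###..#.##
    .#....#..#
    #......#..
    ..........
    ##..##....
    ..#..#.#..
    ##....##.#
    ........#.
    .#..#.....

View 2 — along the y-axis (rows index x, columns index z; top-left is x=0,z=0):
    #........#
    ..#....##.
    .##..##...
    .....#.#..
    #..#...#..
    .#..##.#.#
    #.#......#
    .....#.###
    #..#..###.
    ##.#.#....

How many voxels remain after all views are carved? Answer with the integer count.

start: 10×10×10 = 1000 voxels
[1] x-view keeps 29 columns → grid now 290
[2] y-view keeps 35 columns → grid now 104

voxel count = 104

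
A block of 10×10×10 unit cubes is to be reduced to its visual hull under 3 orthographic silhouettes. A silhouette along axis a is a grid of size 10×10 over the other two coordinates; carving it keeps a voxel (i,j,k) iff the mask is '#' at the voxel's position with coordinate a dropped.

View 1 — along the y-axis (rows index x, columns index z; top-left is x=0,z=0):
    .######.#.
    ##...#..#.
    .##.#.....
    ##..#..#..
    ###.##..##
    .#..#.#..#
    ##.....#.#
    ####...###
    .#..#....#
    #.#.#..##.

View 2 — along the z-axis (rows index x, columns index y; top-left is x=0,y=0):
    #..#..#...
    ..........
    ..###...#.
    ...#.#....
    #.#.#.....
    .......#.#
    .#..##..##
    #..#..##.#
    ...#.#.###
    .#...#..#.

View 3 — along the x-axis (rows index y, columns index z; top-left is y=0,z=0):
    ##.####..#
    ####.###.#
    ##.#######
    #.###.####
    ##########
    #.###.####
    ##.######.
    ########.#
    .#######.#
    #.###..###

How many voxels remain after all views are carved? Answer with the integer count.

start: 10×10×10 = 1000 voxels
  1. axis=1 (XZ plane), |mask|=48  ⇒  voxels=480
  2. axis=2 (XY plane), |mask|=32  ⇒  voxels=155
  3. axis=0 (YZ plane), |mask|=82  ⇒  voxels=123

remaining voxels: 123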